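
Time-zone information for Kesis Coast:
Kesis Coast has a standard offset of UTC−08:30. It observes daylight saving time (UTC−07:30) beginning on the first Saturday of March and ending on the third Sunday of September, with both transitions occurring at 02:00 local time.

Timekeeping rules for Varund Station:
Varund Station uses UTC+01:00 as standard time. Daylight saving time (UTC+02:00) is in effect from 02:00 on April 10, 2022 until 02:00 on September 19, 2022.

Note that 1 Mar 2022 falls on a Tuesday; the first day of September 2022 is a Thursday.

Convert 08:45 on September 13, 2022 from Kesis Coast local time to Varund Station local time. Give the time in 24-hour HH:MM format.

1 March 2022 is a Tuesday, so the first Saturday is March 5.
1 September 2022 is a Thursday, so the first Sunday is September 4 and the third is September 18.
September 13, 2022 lies within the daylight-saving period (5 March – 18 September), so Kesis Coast is on daylight time, UTC−07:30.
08:45 Kesis Coast + 7h30m = 16:15 UTC.
At the standard offset (UTC+01:00), 16:15 UTC + 1h = 17:15 Varund Station standard time.
The standard-time date in Varund Station, September 13, 2022, falls between 10 April and 19 September, so daylight saving is in effect and Varund Station is at UTC+02:00.
16:15 UTC + 2h = 18:15 Varund Station.

18:15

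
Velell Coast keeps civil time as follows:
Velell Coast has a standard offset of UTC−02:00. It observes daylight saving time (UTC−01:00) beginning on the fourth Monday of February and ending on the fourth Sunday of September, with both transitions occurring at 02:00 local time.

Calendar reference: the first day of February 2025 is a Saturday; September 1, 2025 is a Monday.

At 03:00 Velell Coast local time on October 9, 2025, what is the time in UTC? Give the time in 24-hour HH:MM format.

1 February 2025 is a Saturday, so the first Monday is February 3 and the fourth is February 24.
1 September 2025 is a Monday, so the first Sunday is September 7 and the fourth is September 28.
October 9, 2025 is outside the daylight-saving period (24 February – 28 September), so Velell Coast is on standard time, UTC−02:00.
03:00 local + 2h = 05:00 UTC.

05:00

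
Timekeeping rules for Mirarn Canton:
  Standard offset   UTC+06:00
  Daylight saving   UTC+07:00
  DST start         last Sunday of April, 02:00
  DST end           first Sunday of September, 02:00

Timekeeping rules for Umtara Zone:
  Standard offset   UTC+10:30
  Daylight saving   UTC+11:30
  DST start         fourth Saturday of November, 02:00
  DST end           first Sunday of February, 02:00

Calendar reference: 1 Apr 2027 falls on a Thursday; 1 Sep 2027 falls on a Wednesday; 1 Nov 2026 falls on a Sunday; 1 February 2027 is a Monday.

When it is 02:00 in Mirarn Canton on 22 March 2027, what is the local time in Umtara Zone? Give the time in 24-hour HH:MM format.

1 April 2027 is a Thursday, so Sundays fall on 4, 11, 18, 25; the last is April 25.
1 September 2027 is a Wednesday, so the first Sunday is September 5.
22 March 2027 is outside the daylight-saving period (25 April – 5 September), so Mirarn Canton is on standard time, UTC+06:00.
02:00 Mirarn Canton − 6h = 20:00 UTC (rolling into the previous day, 21 March 2027).
1 November 2026 is a Sunday, so the first Saturday is November 7 and the fourth is November 28.
1 February 2027 is a Monday, so the first Sunday is February 7.
At the standard offset (UTC+10:30), 20:00 UTC + 10h30m = 06:30 Umtara Zone standard time (rolling into the next day, 22 March 2027).
The standard-time date in Umtara Zone, 22 March 2027, does not fall between 28 November 2026 and 7 February 2027, so daylight saving is not in effect and Umtara Zone is at UTC+10:30.
20:00 UTC + 10h30m = 06:30 Umtara Zone (rolling into the next day, 22 March 2027).

06:30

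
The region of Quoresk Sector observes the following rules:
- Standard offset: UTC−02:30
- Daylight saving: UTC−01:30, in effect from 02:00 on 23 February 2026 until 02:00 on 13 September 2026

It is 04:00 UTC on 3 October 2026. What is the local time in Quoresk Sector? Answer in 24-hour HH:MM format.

At the standard offset (UTC−02:30), 04:00 UTC − 2h30m = 01:30 Quoresk Sector standard time.
Daylight saving runs 23 February – 13 September; the standard-time date in Quoresk Sector, 3 October 2026, is outside that window, so Quoresk Sector is on standard time at UTC−02:30.
04:00 UTC − 2h30m = 01:30 local.

01:30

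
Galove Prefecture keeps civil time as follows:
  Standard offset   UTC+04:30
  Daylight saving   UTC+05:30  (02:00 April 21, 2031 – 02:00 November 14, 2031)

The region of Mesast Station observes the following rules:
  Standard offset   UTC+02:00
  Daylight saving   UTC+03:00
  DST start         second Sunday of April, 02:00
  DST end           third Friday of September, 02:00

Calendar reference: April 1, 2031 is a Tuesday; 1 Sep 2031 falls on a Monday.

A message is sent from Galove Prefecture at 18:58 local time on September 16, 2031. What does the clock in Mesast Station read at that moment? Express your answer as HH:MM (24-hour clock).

16:28

Daylight saving runs 21 April – 14 November; September 16, 2031 is inside that window, so Galove Prefecture is at UTC+05:30.
18:58 Galove Prefecture − 5h30m = 13:28 UTC.
1 April 2031 is a Tuesday, so the first Sunday is April 6 and the second is April 13.
1 September 2031 is a Monday, so the first Friday is September 5 and the third is September 19.
At the standard offset (UTC+02:00), 13:28 UTC + 2h = 15:28 Mesast Station standard time.
Daylight saving runs 13 April – 19 September; the standard-time date in Mesast Station, September 16, 2031, is inside that window, so Mesast Station is at UTC+03:00.
13:28 UTC + 3h = 16:28 Mesast Station.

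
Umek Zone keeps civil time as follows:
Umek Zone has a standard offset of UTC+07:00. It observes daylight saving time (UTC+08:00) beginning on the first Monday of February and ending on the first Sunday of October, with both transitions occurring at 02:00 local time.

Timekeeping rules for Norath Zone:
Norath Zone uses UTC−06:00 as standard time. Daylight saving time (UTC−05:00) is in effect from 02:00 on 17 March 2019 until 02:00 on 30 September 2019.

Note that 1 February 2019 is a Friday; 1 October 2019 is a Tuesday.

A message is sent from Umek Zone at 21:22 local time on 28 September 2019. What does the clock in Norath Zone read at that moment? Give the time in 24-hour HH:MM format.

08:22

1 February 2019 is a Friday, so the first Monday is February 4.
1 October 2019 is a Tuesday, so the first Sunday is October 6.
28 September 2019 falls between 4 February and 6 October, so daylight saving is in effect and Umek Zone is at UTC+08:00.
21:22 Umek Zone − 8h = 13:22 UTC.
At the standard offset (UTC−06:00), 13:22 UTC − 6h = 07:22 Norath Zone standard time.
Daylight saving runs 17 March – 30 September; the standard-time date in Norath Zone, 28 September 2019, is inside that window, so Norath Zone is at UTC−05:00.
13:22 UTC − 5h = 08:22 Norath Zone.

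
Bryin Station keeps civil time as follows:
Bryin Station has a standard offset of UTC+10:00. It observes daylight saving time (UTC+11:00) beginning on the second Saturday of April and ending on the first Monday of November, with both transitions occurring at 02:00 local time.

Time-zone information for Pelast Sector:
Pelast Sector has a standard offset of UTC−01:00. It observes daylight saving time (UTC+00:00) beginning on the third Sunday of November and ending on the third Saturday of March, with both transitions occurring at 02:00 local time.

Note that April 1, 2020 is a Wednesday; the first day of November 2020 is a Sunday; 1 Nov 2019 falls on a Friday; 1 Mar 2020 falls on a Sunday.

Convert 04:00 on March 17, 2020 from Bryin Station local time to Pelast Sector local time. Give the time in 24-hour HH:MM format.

18:00

1 April 2020 is a Wednesday, so the first Saturday is April 4 and the second is April 11.
1 November 2020 is a Sunday, so the first Monday is November 2.
March 17, 2020 does not fall between 11 April and 2 November, so daylight saving is not in effect and Bryin Station is at UTC+10:00.
04:00 Bryin Station − 10h = 18:00 UTC (rolling into the previous day, 16 March 2020).
1 November 2019 is a Friday, so the first Sunday is November 3 and the third is November 17.
1 March 2020 is a Sunday, so the first Saturday is March 7 and the third is March 21.
At the standard offset (UTC−01:00), 18:00 UTC − 1h = 17:00 Pelast Sector standard time.
Daylight saving runs 17 November 2019 – 21 March 2020; the standard-time date in Pelast Sector, March 16, 2020, is inside that window, so Pelast Sector is at UTC+00:00.
18:00 UTC + 0h = 18:00 Pelast Sector.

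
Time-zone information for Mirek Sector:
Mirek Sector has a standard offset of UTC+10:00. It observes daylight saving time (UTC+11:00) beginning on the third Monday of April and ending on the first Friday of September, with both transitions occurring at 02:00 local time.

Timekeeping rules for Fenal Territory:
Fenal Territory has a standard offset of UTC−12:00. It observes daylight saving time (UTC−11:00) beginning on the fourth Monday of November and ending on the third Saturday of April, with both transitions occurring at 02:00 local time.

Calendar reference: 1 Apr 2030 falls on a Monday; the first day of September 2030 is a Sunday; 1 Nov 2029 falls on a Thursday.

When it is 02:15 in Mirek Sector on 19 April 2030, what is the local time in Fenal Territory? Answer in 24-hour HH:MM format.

1 April 2030 is a Monday, so the first Monday is April 1 and the third is April 15.
1 September 2030 is a Sunday, so the first Friday is September 6.
19 April 2030 lies within the daylight-saving period (15 April – 6 September), so Mirek Sector is on daylight time, UTC+11:00.
02:15 Mirek Sector − 11h = 15:15 UTC (rolling into the previous day, 18 April 2030).
1 November 2029 is a Thursday, so the first Monday is November 5 and the fourth is November 26.
1 April 2030 is a Monday, so the first Saturday is April 6 and the third is April 20.
At the standard offset (UTC−12:00), 15:15 UTC − 12h = 03:15 Fenal Territory standard time.
Daylight saving runs 26 November 2029 – 20 April 2030; the standard-time date in Fenal Territory, 18 April 2030, is inside that window, so Fenal Territory is at UTC−11:00.
15:15 UTC − 11h = 04:15 Fenal Territory.

04:15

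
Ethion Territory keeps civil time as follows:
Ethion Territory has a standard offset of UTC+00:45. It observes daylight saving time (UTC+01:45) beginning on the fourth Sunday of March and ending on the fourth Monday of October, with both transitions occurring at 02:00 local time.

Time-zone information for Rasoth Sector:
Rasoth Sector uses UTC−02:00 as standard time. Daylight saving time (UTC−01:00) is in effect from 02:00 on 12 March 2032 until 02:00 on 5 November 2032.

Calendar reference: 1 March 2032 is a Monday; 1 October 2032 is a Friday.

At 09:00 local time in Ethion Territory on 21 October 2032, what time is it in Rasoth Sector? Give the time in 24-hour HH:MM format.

1 March 2032 is a Monday, so the first Sunday is March 7 and the fourth is March 28.
1 October 2032 is a Friday, so the first Monday is October 4 and the fourth is October 25.
21 October 2032 falls between 28 March and 25 October, so daylight saving is in effect and Ethion Territory is at UTC+01:45.
09:00 Ethion Territory − 1h45m = 07:15 UTC.
At the standard offset (UTC−02:00), 07:15 UTC − 2h = 05:15 Rasoth Sector standard time.
The standard-time date in Rasoth Sector, 21 October 2032, lies within the daylight-saving period (12 March – 5 November), so Rasoth Sector is on daylight time, UTC−01:00.
07:15 UTC − 1h = 06:15 Rasoth Sector.

06:15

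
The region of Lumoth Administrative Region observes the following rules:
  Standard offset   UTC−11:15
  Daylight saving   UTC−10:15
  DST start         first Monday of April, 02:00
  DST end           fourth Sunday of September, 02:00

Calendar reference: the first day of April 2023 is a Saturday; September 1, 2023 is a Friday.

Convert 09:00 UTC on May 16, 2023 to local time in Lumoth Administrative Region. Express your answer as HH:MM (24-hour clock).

22:45

1 April 2023 is a Saturday, so the first Monday is April 3.
1 September 2023 is a Friday, so the first Sunday is September 3 and the fourth is September 24.
At the standard offset (UTC−11:15), 09:00 UTC − 11h15m = 21:45 Lumoth Administrative Region standard time (rolling into the previous day, 15 May 2023).
The standard-time date in Lumoth Administrative Region, May 15, 2023, falls between 3 April and 24 September, so daylight saving is in effect and Lumoth Administrative Region is at UTC−10:15.
09:00 UTC − 10h15m = 22:45 local (rolling into the previous day, 15 May 2023).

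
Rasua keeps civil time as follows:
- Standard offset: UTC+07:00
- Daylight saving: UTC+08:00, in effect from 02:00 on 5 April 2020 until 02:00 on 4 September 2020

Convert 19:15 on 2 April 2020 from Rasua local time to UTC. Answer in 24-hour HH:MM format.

2 April 2020 does not fall between 5 April and 4 September, so daylight saving is not in effect and Rasua is at UTC+07:00.
19:15 local − 7h = 12:15 UTC.

12:15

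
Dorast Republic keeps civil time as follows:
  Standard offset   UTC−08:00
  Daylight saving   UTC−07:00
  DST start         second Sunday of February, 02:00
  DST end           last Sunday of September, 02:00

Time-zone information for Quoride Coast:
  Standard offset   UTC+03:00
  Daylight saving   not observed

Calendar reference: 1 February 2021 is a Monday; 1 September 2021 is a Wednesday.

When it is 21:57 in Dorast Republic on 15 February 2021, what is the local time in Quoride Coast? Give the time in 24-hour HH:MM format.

07:57

1 February 2021 is a Monday, so the first Sunday is February 7 and the second is February 14.
1 September 2021 is a Wednesday, so Sundays fall on 5, 12, 19, 26; the last is September 26.
15 February 2021 falls between 14 February and 26 September, so daylight saving is in effect and Dorast Republic is at UTC−07:00.
21:57 Dorast Republic + 7h = 04:57 UTC (rolling into the next day, 16 February 2021).
Quoride Coast has no daylight saving, so its offset is UTC+03:00 year-round.
04:57 UTC + 3h = 07:57 Quoride Coast.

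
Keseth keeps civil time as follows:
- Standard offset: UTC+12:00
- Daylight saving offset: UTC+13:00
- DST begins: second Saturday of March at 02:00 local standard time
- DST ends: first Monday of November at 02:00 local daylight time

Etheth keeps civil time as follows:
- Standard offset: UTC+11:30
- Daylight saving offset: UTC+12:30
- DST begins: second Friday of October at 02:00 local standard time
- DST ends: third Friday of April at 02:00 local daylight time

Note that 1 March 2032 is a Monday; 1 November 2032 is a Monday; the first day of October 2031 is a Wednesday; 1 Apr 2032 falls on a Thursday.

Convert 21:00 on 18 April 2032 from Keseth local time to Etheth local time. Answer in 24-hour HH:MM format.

19:30

1 March 2032 is a Monday, so the first Saturday is March 6 and the second is March 13.
1 November 2032 is a Monday, so the first Monday is November 1.
18 April 2032 lies within the daylight-saving period (13 March – 1 November), so Keseth is on daylight time, UTC+13:00.
21:00 Keseth − 13h = 08:00 UTC.
1 October 2031 is a Wednesday, so the first Friday is October 3 and the second is October 10.
1 April 2032 is a Thursday, so the first Friday is April 2 and the third is April 16.
At the standard offset (UTC+11:30), 08:00 UTC + 11h30m = 19:30 Etheth standard time.
The standard-time date in Etheth, 18 April 2032, is outside the daylight-saving period (10 October 2031 – 16 April 2032), so Etheth is on standard time, UTC+11:30.
08:00 UTC + 11h30m = 19:30 Etheth.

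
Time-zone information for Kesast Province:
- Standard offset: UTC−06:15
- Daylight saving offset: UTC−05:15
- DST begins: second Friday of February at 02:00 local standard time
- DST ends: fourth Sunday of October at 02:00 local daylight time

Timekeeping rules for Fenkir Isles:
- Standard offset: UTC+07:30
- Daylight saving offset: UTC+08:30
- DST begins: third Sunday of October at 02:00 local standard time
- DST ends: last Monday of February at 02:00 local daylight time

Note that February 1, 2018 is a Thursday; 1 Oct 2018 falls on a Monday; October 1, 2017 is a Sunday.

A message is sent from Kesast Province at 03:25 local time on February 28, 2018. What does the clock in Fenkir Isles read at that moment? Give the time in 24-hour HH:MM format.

16:10

1 February 2018 is a Thursday, so the first Friday is February 2 and the second is February 9.
1 October 2018 is a Monday, so the first Sunday is October 7 and the fourth is October 28.
February 28, 2018 lies within the daylight-saving period (9 February – 28 October), so Kesast Province is on daylight time, UTC−05:15.
03:25 Kesast Province + 5h15m = 08:40 UTC.
1 October 2017 is a Sunday, so the first Sunday is October 1 and the third is October 15.
1 February 2018 is a Thursday, so Mondays fall on 5, 12, 19, 26; the last is February 26.
At the standard offset (UTC+07:30), 08:40 UTC + 7h30m = 16:10 Fenkir Isles standard time.
The standard-time date in Fenkir Isles, February 28, 2018, is outside the daylight-saving period (15 October 2017 – 26 February 2018), so Fenkir Isles is on standard time, UTC+07:30.
08:40 UTC + 7h30m = 16:10 Fenkir Isles.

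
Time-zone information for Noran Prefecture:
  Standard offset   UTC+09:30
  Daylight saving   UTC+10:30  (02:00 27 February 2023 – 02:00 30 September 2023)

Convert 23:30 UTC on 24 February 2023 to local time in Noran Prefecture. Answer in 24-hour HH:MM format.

At the standard offset (UTC+09:30), 23:30 UTC + 9h30m = 09:00 Noran Prefecture standard time (rolling into the next day, 25 February 2023).
The standard-time date in Noran Prefecture, 25 February 2023, does not fall between 27 February and 30 September, so daylight saving is not in effect and Noran Prefecture is at UTC+09:30.
23:30 UTC + 9h30m = 09:00 local (rolling into the next day, 25 February 2023).

09:00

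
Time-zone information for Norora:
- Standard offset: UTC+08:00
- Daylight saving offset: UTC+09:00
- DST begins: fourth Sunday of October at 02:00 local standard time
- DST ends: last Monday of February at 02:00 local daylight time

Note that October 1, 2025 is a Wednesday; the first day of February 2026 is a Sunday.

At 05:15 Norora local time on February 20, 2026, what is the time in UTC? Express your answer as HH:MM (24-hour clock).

1 October 2025 is a Wednesday, so the first Sunday is October 5 and the fourth is October 26.
1 February 2026 is a Sunday, so Mondays fall on 2, 9, 16, 23; the last is February 23.
February 20, 2026 lies within the daylight-saving period (26 October 2025 – 23 February 2026), so Norora is on daylight time, UTC+09:00.
05:15 local − 9h = 20:15 UTC (rolling into the previous day, 19 February 2026).

20:15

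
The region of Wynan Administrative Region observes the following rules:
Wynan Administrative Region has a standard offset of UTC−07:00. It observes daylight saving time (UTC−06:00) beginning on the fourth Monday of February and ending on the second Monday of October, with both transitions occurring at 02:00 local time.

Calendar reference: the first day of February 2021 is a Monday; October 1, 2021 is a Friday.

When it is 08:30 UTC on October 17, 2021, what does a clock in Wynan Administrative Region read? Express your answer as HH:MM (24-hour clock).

1 February 2021 is a Monday, so the first Monday is February 1 and the fourth is February 22.
1 October 2021 is a Friday, so the first Monday is October 4 and the second is October 11.
At the standard offset (UTC−07:00), 08:30 UTC − 7h = 01:30 Wynan Administrative Region standard time.
The standard-time date in Wynan Administrative Region, October 17, 2021, does not fall between 22 February and 11 October, so daylight saving is not in effect and Wynan Administrative Region is at UTC−07:00.
08:30 UTC − 7h = 01:30 local.

01:30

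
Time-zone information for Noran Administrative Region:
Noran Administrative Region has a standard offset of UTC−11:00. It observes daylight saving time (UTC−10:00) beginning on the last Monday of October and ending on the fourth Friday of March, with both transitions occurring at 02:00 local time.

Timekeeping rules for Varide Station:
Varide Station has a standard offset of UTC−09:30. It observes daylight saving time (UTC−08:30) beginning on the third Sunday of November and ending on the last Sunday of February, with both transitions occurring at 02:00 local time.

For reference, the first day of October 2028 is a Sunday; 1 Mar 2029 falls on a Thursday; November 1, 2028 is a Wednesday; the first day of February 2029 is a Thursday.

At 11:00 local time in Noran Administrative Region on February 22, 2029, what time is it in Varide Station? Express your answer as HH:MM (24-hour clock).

12:30

1 October 2028 is a Sunday, so Mondays fall on 2, 9, 16, 23, 30; the last is October 30.
1 March 2029 is a Thursday, so the first Friday is March 2 and the fourth is March 23.
February 22, 2029 lies within the daylight-saving period (30 October 2028 – 23 March 2029), so Noran Administrative Region is on daylight time, UTC−10:00.
11:00 Noran Administrative Region + 10h = 21:00 UTC.
1 November 2028 is a Wednesday, so the first Sunday is November 5 and the third is November 19.
1 February 2029 is a Thursday, so Sundays fall on 4, 11, 18, 25; the last is February 25.
At the standard offset (UTC−09:30), 21:00 UTC − 9h30m = 11:30 Varide Station standard time.
Daylight saving runs 19 November 2028 – 25 February 2029; the standard-time date in Varide Station, February 22, 2029, is inside that window, so Varide Station is at UTC−08:30.
21:00 UTC − 8h30m = 12:30 Varide Station.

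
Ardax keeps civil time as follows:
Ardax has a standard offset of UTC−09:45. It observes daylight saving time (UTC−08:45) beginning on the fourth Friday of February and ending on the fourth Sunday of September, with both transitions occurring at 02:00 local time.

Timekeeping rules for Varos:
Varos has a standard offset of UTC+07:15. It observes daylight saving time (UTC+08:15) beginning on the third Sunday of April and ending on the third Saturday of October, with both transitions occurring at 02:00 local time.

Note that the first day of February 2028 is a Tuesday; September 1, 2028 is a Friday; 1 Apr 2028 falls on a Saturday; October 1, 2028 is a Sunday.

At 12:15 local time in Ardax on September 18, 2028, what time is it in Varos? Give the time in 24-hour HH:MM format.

1 February 2028 is a Tuesday, so the first Friday is February 4 and the fourth is February 25.
1 September 2028 is a Friday, so the first Sunday is September 3 and the fourth is September 24.
September 18, 2028 falls between 25 February and 24 September, so daylight saving is in effect and Ardax is at UTC−08:45.
12:15 Ardax + 8h45m = 21:00 UTC.
1 April 2028 is a Saturday, so the first Sunday is April 2 and the third is April 16.
1 October 2028 is a Sunday, so the first Saturday is October 7 and the third is October 21.
At the standard offset (UTC+07:15), 21:00 UTC + 7h15m = 04:15 Varos standard time (rolling into the next day, 19 September 2028).
Daylight saving runs 16 April – 21 October; the standard-time date in Varos, September 19, 2028, is inside that window, so Varos is at UTC+08:15.
21:00 UTC + 8h15m = 05:15 Varos (rolling into the next day, 19 September 2028).

05:15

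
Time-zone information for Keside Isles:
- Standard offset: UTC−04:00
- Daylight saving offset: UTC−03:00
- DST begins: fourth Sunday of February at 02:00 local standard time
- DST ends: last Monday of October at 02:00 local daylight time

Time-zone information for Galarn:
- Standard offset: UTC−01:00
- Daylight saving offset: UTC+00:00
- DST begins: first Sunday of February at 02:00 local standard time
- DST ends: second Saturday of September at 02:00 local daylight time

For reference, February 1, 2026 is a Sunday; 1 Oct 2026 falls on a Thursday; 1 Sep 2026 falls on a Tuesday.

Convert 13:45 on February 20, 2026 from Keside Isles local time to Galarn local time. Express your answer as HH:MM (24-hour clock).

17:45

1 February 2026 is a Sunday, so the first Sunday is February 1 and the fourth is February 22.
1 October 2026 is a Thursday, so Mondays fall on 5, 12, 19, 26; the last is October 26.
February 20, 2026 is outside the daylight-saving period (22 February – 26 October), so Keside Isles is on standard time, UTC−04:00.
13:45 Keside Isles + 4h = 17:45 UTC.
1 February 2026 is a Sunday, so the first Sunday is February 1.
1 September 2026 is a Tuesday, so the first Saturday is September 5 and the second is September 12.
At the standard offset (UTC−01:00), 17:45 UTC − 1h = 16:45 Galarn standard time.
The standard-time date in Galarn, February 20, 2026, lies within the daylight-saving period (1 February – 12 September), so Galarn is on daylight time, UTC+00:00.
17:45 UTC + 0h = 17:45 Galarn.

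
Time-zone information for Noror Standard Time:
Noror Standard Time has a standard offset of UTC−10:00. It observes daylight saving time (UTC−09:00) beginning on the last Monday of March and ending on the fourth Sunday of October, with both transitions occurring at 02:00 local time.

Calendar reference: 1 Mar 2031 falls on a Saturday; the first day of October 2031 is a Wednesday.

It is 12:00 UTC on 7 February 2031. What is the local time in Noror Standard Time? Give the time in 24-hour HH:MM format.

02:00

1 March 2031 is a Saturday, so Mondays fall on 3, 10, 17, 24, 31; the last is March 31.
1 October 2031 is a Wednesday, so the first Sunday is October 5 and the fourth is October 26.
At the standard offset (UTC−10:00), 12:00 UTC − 10h = 02:00 Noror Standard Time standard time.
Daylight saving runs 31 March – 26 October; the standard-time date in Noror Standard Time, 7 February 2031, is outside that window, so Noror Standard Time is on standard time at UTC−10:00.
12:00 UTC − 10h = 02:00 local.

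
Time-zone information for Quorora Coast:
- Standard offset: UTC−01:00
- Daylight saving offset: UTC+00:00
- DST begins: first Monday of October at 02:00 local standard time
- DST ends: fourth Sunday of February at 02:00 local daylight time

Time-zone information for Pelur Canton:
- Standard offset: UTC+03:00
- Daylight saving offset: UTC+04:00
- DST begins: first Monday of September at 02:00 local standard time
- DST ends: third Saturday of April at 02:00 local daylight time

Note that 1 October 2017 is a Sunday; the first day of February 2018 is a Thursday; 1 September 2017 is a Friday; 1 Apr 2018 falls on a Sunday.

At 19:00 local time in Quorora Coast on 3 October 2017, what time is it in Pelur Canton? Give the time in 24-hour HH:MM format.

23:00

1 October 2017 is a Sunday, so the first Monday is October 2.
1 February 2018 is a Thursday, so the first Sunday is February 4 and the fourth is February 25.
3 October 2017 falls between 2 October 2017 and 25 February 2018, so daylight saving is in effect and Quorora Coast is at UTC+00:00.
19:00 Quorora Coast − 0h = 19:00 UTC.
1 September 2017 is a Friday, so the first Monday is September 4.
1 April 2018 is a Sunday, so the first Saturday is April 7 and the third is April 21.
At the standard offset (UTC+03:00), 19:00 UTC + 3h = 22:00 Pelur Canton standard time.
Daylight saving runs 4 September 2017 – 21 April 2018; the standard-time date in Pelur Canton, 3 October 2017, is inside that window, so Pelur Canton is at UTC+04:00.
19:00 UTC + 4h = 23:00 Pelur Canton.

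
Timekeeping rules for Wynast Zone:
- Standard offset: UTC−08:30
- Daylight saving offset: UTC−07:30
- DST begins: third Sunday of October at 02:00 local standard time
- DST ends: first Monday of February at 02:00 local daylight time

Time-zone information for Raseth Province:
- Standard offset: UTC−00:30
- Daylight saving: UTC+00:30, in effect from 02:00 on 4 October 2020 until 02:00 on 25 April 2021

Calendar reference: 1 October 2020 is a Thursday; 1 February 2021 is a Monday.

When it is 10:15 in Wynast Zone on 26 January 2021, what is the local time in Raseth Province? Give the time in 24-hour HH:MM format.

1 October 2020 is a Thursday, so the first Sunday is October 4 and the third is October 18.
1 February 2021 is a Monday, so the first Monday is February 1.
26 January 2021 lies within the daylight-saving period (18 October 2020 – 1 February 2021), so Wynast Zone is on daylight time, UTC−07:30.
10:15 Wynast Zone + 7h30m = 17:45 UTC.
At the standard offset (UTC−00:30), 17:45 UTC − 0h30m = 17:15 Raseth Province standard time.
The standard-time date in Raseth Province, 26 January 2021, falls between 4 October 2020 and 25 April 2021, so daylight saving is in effect and Raseth Province is at UTC+00:30.
17:45 UTC + 0h30m = 18:15 Raseth Province.

18:15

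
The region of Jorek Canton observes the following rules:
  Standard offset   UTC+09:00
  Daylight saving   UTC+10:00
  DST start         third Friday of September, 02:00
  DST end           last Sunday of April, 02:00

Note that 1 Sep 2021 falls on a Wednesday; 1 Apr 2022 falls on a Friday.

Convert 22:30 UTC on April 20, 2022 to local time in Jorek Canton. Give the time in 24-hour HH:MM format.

1 September 2021 is a Wednesday, so the first Friday is September 3 and the third is September 17.
1 April 2022 is a Friday, so Sundays fall on 3, 10, 17, 24; the last is April 24.
At the standard offset (UTC+09:00), 22:30 UTC + 9h = 07:30 Jorek Canton standard time (rolling into the next day, 21 April 2022).
Daylight saving runs 17 September 2021 – 24 April 2022; the standard-time date in Jorek Canton, April 21, 2022, is inside that window, so Jorek Canton is at UTC+10:00.
22:30 UTC + 10h = 08:30 local (rolling into the next day, 21 April 2022).

08:30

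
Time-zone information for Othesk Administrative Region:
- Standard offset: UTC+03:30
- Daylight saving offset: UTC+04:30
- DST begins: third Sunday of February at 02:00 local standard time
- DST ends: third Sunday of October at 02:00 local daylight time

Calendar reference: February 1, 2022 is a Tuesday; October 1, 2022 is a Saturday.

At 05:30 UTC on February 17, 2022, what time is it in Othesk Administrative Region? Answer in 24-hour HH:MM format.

1 February 2022 is a Tuesday, so the first Sunday is February 6 and the third is February 20.
1 October 2022 is a Saturday, so the first Sunday is October 2 and the third is October 16.
At the standard offset (UTC+03:30), 05:30 UTC + 3h30m = 09:00 Othesk Administrative Region standard time.
Daylight saving runs 20 February – 16 October; the standard-time date in Othesk Administrative Region, February 17, 2022, is outside that window, so Othesk Administrative Region is on standard time at UTC+03:30.
05:30 UTC + 3h30m = 09:00 local.

09:00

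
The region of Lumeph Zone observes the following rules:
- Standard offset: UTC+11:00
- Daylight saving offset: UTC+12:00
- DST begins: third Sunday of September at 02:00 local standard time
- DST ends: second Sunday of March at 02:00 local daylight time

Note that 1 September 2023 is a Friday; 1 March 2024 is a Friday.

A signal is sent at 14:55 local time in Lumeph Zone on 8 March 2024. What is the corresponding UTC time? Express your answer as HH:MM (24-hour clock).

02:55

1 September 2023 is a Friday, so the first Sunday is September 3 and the third is September 17.
1 March 2024 is a Friday, so the first Sunday is March 3 and the second is March 10.
8 March 2024 falls between 17 September 2023 and 10 March 2024, so daylight saving is in effect and Lumeph Zone is at UTC+12:00.
14:55 local − 12h = 02:55 UTC.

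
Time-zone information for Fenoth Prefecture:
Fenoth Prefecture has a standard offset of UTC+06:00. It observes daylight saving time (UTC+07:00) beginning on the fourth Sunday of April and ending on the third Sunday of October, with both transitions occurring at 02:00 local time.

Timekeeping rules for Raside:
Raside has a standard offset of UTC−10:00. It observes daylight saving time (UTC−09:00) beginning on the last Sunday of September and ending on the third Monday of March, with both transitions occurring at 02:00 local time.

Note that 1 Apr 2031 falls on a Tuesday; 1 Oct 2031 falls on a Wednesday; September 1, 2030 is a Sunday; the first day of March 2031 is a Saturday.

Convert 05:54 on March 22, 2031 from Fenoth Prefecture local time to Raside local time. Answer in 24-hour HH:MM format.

13:54

1 April 2031 is a Tuesday, so the first Sunday is April 6 and the fourth is April 27.
1 October 2031 is a Wednesday, so the first Sunday is October 5 and the third is October 19.
March 22, 2031 is outside the daylight-saving period (27 April – 19 October), so Fenoth Prefecture is on standard time, UTC+06:00.
05:54 Fenoth Prefecture − 6h = 23:54 UTC (rolling into the previous day, 21 March 2031).
1 September 2030 is a Sunday, so Sundays fall on 1, 8, 15, 22, 29; the last is September 29.
1 March 2031 is a Saturday, so the first Monday is March 3 and the third is March 17.
At the standard offset (UTC−10:00), 23:54 UTC − 10h = 13:54 Raside standard time.
Daylight saving runs 29 September 2030 – 17 March 2031; the standard-time date in Raside, March 21, 2031, is outside that window, so Raside is on standard time at UTC−10:00.
23:54 UTC − 10h = 13:54 Raside.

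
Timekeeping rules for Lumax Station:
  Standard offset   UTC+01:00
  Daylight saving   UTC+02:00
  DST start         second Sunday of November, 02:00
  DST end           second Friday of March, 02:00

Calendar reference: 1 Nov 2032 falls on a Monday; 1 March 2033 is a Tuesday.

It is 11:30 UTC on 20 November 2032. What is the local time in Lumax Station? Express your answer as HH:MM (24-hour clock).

1 November 2032 is a Monday, so the first Sunday is November 7 and the second is November 14.
1 March 2033 is a Tuesday, so the first Friday is March 4 and the second is March 11.
At the standard offset (UTC+01:00), 11:30 UTC + 1h = 12:30 Lumax Station standard time.
Daylight saving runs 14 November 2032 – 11 March 2033; the standard-time date in Lumax Station, 20 November 2032, is inside that window, so Lumax Station is at UTC+02:00.
11:30 UTC + 2h = 13:30 local.

13:30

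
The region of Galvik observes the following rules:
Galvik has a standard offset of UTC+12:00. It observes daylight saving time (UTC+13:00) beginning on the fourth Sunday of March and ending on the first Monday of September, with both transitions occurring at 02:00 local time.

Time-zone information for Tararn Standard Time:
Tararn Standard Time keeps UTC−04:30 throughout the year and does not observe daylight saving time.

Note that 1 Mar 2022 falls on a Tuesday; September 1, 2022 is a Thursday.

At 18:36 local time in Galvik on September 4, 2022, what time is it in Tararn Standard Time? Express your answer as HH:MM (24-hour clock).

1 March 2022 is a Tuesday, so the first Sunday is March 6 and the fourth is March 27.
1 September 2022 is a Thursday, so the first Monday is September 5.
Daylight saving runs 27 March – 5 September; September 4, 2022 is inside that window, so Galvik is at UTC+13:00.
18:36 Galvik − 13h = 05:36 UTC.
Tararn Standard Time has no daylight saving, so its offset is UTC−04:30 year-round.
05:36 UTC − 4h30m = 01:06 Tararn Standard Time.

01:06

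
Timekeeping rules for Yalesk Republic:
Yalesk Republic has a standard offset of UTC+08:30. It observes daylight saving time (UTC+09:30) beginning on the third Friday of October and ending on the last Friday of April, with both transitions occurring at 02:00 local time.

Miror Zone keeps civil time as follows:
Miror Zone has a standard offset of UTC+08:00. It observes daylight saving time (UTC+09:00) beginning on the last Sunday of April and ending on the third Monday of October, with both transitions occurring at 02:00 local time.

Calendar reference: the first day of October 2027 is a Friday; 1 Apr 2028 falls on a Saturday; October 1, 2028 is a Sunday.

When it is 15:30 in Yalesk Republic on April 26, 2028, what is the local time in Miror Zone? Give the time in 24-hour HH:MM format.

14:00

1 October 2027 is a Friday, so the first Friday is October 1 and the third is October 15.
1 April 2028 is a Saturday, so Fridays fall on 7, 14, 21, 28; the last is April 28.
April 26, 2028 falls between 15 October 2027 and 28 April 2028, so daylight saving is in effect and Yalesk Republic is at UTC+09:30.
15:30 Yalesk Republic − 9h30m = 06:00 UTC.
1 April 2028 is a Saturday, so Sundays fall on 2, 9, 16, 23, 30; the last is April 30.
1 October 2028 is a Sunday, so the first Monday is October 2 and the third is October 16.
At the standard offset (UTC+08:00), 06:00 UTC + 8h = 14:00 Miror Zone standard time.
The standard-time date in Miror Zone, April 26, 2028, does not fall between 30 April and 16 October, so daylight saving is not in effect and Miror Zone is at UTC+08:00.
06:00 UTC + 8h = 14:00 Miror Zone.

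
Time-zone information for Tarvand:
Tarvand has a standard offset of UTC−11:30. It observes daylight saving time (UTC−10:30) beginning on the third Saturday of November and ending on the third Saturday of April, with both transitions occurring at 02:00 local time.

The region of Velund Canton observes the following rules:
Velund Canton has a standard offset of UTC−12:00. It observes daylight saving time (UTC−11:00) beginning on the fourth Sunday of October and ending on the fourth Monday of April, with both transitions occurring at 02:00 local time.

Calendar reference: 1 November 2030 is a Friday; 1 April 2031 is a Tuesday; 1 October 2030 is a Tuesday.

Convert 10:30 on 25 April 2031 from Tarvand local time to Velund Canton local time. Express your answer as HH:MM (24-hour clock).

11:00

1 November 2030 is a Friday, so the first Saturday is November 2 and the third is November 16.
1 April 2031 is a Tuesday, so the first Saturday is April 5 and the third is April 19.
Daylight saving runs 16 November 2030 – 19 April 2031; 25 April 2031 is outside that window, so Tarvand is on standard time at UTC−11:30.
10:30 Tarvand + 11h30m = 22:00 UTC.
1 October 2030 is a Tuesday, so the first Sunday is October 6 and the fourth is October 27.
1 April 2031 is a Tuesday, so the first Monday is April 7 and the fourth is April 28.
At the standard offset (UTC−12:00), 22:00 UTC − 12h = 10:00 Velund Canton standard time.
The standard-time date in Velund Canton, 25 April 2031, lies within the daylight-saving period (27 October 2030 – 28 April 2031), so Velund Canton is on daylight time, UTC−11:00.
22:00 UTC − 11h = 11:00 Velund Canton.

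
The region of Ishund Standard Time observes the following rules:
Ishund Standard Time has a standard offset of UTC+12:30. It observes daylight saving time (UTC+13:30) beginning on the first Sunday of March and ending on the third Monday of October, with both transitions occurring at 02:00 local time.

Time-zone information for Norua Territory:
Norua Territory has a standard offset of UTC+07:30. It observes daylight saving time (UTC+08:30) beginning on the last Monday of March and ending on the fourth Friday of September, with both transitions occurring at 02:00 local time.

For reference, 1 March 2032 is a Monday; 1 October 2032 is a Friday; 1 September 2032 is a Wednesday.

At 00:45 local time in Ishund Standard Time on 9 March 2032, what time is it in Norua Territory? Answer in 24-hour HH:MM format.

1 March 2032 is a Monday, so the first Sunday is March 7.
1 October 2032 is a Friday, so the first Monday is October 4 and the third is October 18.
9 March 2032 falls between 7 March and 18 October, so daylight saving is in effect and Ishund Standard Time is at UTC+13:30.
00:45 Ishund Standard Time − 13h30m = 11:15 UTC (rolling into the previous day, 8 March 2032).
1 March 2032 is a Monday, so Mondays fall on 1, 8, 15, 22, 29; the last is March 29.
1 September 2032 is a Wednesday, so the first Friday is September 3 and the fourth is September 24.
At the standard offset (UTC+07:30), 11:15 UTC + 7h30m = 18:45 Norua Territory standard time.
Daylight saving runs 29 March – 24 September; the standard-time date in Norua Territory, 8 March 2032, is outside that window, so Norua Territory is on standard time at UTC+07:30.
11:15 UTC + 7h30m = 18:45 Norua Territory.

18:45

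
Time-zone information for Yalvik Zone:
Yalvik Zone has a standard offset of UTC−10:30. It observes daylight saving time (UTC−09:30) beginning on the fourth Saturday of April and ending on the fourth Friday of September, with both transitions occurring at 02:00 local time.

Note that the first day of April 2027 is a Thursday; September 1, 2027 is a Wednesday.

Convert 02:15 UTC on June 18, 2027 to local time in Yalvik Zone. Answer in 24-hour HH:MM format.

16:45

1 April 2027 is a Thursday, so the first Saturday is April 3 and the fourth is April 24.
1 September 2027 is a Wednesday, so the first Friday is September 3 and the fourth is September 24.
At the standard offset (UTC−10:30), 02:15 UTC − 10h30m = 15:45 Yalvik Zone standard time (rolling into the previous day, 17 June 2027).
The standard-time date in Yalvik Zone, June 17, 2027, falls between 24 April and 24 September, so daylight saving is in effect and Yalvik Zone is at UTC−09:30.
02:15 UTC − 9h30m = 16:45 local (rolling into the previous day, 17 June 2027).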